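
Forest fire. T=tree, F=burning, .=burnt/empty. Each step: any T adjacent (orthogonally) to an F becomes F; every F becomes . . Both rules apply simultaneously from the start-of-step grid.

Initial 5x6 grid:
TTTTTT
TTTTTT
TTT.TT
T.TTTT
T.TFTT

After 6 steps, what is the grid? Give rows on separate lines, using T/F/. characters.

Step 1: 3 trees catch fire, 1 burn out
  TTTTTT
  TTTTTT
  TTT.TT
  T.TFTT
  T.F.FT
Step 2: 3 trees catch fire, 3 burn out
  TTTTTT
  TTTTTT
  TTT.TT
  T.F.FT
  T....F
Step 3: 3 trees catch fire, 3 burn out
  TTTTTT
  TTTTTT
  TTF.FT
  T....F
  T.....
Step 4: 4 trees catch fire, 3 burn out
  TTTTTT
  TTFTFT
  TF...F
  T.....
  T.....
Step 5: 6 trees catch fire, 4 burn out
  TTFTFT
  TF.F.F
  F.....
  T.....
  T.....
Step 6: 5 trees catch fire, 6 burn out
  TF.F.F
  F.....
  ......
  F.....
  T.....

TF.F.F
F.....
......
F.....
T.....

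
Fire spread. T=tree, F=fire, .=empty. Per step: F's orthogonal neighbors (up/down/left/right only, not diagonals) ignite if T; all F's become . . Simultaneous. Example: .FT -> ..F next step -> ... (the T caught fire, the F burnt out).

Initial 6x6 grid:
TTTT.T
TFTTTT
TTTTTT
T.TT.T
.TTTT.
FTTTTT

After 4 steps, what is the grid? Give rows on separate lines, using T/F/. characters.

Step 1: 5 trees catch fire, 2 burn out
  TFTT.T
  F.FTTT
  TFTTTT
  T.TT.T
  .TTTT.
  .FTTTT
Step 2: 7 trees catch fire, 5 burn out
  F.FT.T
  ...FTT
  F.FTTT
  T.TT.T
  .FTTT.
  ..FTTT
Step 3: 7 trees catch fire, 7 burn out
  ...F.T
  ....FT
  ...FTT
  F.FT.T
  ..FTT.
  ...FTT
Step 4: 5 trees catch fire, 7 burn out
  .....T
  .....F
  ....FT
  ...F.T
  ...FT.
  ....FT

.....T
.....F
....FT
...F.T
...FT.
....FT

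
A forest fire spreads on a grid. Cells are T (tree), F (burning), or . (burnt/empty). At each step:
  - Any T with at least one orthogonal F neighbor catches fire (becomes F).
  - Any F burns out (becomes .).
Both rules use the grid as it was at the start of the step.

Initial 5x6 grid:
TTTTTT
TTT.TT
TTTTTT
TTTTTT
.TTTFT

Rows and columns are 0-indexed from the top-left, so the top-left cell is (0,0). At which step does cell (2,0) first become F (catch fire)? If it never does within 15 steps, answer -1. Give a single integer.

Step 1: cell (2,0)='T' (+3 fires, +1 burnt)
Step 2: cell (2,0)='T' (+4 fires, +3 burnt)
Step 3: cell (2,0)='T' (+5 fires, +4 burnt)
Step 4: cell (2,0)='T' (+4 fires, +5 burnt)
Step 5: cell (2,0)='T' (+5 fires, +4 burnt)
Step 6: cell (2,0)='F' (+3 fires, +5 burnt)
  -> target ignites at step 6
Step 7: cell (2,0)='.' (+2 fires, +3 burnt)
Step 8: cell (2,0)='.' (+1 fires, +2 burnt)
Step 9: cell (2,0)='.' (+0 fires, +1 burnt)
  fire out at step 9

6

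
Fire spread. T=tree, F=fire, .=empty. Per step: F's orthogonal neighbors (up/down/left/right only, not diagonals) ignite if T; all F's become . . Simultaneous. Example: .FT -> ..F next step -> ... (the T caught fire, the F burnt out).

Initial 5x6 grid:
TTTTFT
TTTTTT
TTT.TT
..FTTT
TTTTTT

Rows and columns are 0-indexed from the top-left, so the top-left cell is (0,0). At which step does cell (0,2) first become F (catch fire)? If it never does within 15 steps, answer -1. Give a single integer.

Step 1: cell (0,2)='T' (+6 fires, +2 burnt)
Step 2: cell (0,2)='F' (+9 fires, +6 burnt)
  -> target ignites at step 2
Step 3: cell (0,2)='.' (+7 fires, +9 burnt)
Step 4: cell (0,2)='.' (+3 fires, +7 burnt)
Step 5: cell (0,2)='.' (+0 fires, +3 burnt)
  fire out at step 5

2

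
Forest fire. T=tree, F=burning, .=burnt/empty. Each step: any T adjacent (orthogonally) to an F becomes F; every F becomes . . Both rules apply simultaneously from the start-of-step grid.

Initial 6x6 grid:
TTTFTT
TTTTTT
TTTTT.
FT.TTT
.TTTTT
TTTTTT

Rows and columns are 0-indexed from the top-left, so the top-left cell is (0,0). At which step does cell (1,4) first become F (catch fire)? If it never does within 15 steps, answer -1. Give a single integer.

Step 1: cell (1,4)='T' (+5 fires, +2 burnt)
Step 2: cell (1,4)='F' (+8 fires, +5 burnt)
  -> target ignites at step 2
Step 3: cell (1,4)='.' (+8 fires, +8 burnt)
Step 4: cell (1,4)='.' (+4 fires, +8 burnt)
Step 5: cell (1,4)='.' (+3 fires, +4 burnt)
Step 6: cell (1,4)='.' (+2 fires, +3 burnt)
Step 7: cell (1,4)='.' (+1 fires, +2 burnt)
Step 8: cell (1,4)='.' (+0 fires, +1 burnt)
  fire out at step 8

2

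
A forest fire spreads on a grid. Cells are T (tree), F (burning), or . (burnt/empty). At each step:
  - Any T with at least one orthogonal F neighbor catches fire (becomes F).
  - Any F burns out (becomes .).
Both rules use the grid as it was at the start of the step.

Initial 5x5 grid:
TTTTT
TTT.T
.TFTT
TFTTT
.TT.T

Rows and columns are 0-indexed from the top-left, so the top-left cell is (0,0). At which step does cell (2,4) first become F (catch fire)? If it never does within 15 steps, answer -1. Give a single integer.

Step 1: cell (2,4)='T' (+6 fires, +2 burnt)
Step 2: cell (2,4)='F' (+5 fires, +6 burnt)
  -> target ignites at step 2
Step 3: cell (2,4)='.' (+5 fires, +5 burnt)
Step 4: cell (2,4)='.' (+3 fires, +5 burnt)
Step 5: cell (2,4)='.' (+0 fires, +3 burnt)
  fire out at step 5

2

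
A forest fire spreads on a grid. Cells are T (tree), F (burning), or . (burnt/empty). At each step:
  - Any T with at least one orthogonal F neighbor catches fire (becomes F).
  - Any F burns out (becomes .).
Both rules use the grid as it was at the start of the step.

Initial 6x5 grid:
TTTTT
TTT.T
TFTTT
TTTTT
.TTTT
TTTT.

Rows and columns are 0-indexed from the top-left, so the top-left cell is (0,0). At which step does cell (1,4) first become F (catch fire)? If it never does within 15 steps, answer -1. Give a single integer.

Step 1: cell (1,4)='T' (+4 fires, +1 burnt)
Step 2: cell (1,4)='T' (+7 fires, +4 burnt)
Step 3: cell (1,4)='T' (+6 fires, +7 burnt)
Step 4: cell (1,4)='F' (+6 fires, +6 burnt)
  -> target ignites at step 4
Step 5: cell (1,4)='.' (+3 fires, +6 burnt)
Step 6: cell (1,4)='.' (+0 fires, +3 burnt)
  fire out at step 6

4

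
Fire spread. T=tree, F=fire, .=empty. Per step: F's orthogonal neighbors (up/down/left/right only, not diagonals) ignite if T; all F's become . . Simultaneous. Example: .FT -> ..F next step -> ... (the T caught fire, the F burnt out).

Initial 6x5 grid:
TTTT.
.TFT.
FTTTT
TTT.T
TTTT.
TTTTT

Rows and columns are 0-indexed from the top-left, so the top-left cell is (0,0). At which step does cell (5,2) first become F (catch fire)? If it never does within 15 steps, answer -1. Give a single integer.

Step 1: cell (5,2)='T' (+6 fires, +2 burnt)
Step 2: cell (5,2)='T' (+6 fires, +6 burnt)
Step 3: cell (5,2)='T' (+5 fires, +6 burnt)
Step 4: cell (5,2)='F' (+4 fires, +5 burnt)
  -> target ignites at step 4
Step 5: cell (5,2)='.' (+1 fires, +4 burnt)
Step 6: cell (5,2)='.' (+1 fires, +1 burnt)
Step 7: cell (5,2)='.' (+0 fires, +1 burnt)
  fire out at step 7

4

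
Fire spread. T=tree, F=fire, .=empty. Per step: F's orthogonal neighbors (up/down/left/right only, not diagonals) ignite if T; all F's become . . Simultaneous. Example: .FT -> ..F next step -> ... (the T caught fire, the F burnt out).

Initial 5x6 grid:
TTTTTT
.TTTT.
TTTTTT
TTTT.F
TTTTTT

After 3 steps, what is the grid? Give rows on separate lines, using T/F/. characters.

Step 1: 2 trees catch fire, 1 burn out
  TTTTTT
  .TTTT.
  TTTTTF
  TTTT..
  TTTTTF
Step 2: 2 trees catch fire, 2 burn out
  TTTTTT
  .TTTT.
  TTTTF.
  TTTT..
  TTTTF.
Step 3: 3 trees catch fire, 2 burn out
  TTTTTT
  .TTTF.
  TTTF..
  TTTT..
  TTTF..

TTTTTT
.TTTF.
TTTF..
TTTT..
TTTF..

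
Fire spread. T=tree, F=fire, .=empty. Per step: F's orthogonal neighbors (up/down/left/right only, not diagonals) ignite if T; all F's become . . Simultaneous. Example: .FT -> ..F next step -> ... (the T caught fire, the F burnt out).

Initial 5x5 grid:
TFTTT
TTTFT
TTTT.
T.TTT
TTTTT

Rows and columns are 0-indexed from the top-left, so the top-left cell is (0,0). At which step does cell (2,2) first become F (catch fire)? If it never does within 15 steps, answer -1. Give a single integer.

Step 1: cell (2,2)='T' (+7 fires, +2 burnt)
Step 2: cell (2,2)='F' (+5 fires, +7 burnt)
  -> target ignites at step 2
Step 3: cell (2,2)='.' (+4 fires, +5 burnt)
Step 4: cell (2,2)='.' (+3 fires, +4 burnt)
Step 5: cell (2,2)='.' (+2 fires, +3 burnt)
Step 6: cell (2,2)='.' (+0 fires, +2 burnt)
  fire out at step 6

2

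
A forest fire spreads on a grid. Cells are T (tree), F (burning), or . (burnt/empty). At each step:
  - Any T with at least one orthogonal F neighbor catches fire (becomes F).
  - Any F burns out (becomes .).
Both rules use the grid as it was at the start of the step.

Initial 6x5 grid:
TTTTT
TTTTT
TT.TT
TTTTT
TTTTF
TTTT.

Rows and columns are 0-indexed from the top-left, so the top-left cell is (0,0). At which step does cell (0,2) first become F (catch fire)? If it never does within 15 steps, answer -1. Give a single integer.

Step 1: cell (0,2)='T' (+2 fires, +1 burnt)
Step 2: cell (0,2)='T' (+4 fires, +2 burnt)
Step 3: cell (0,2)='T' (+5 fires, +4 burnt)
Step 4: cell (0,2)='T' (+5 fires, +5 burnt)
Step 5: cell (0,2)='T' (+5 fires, +5 burnt)
Step 6: cell (0,2)='F' (+3 fires, +5 burnt)
  -> target ignites at step 6
Step 7: cell (0,2)='.' (+2 fires, +3 burnt)
Step 8: cell (0,2)='.' (+1 fires, +2 burnt)
Step 9: cell (0,2)='.' (+0 fires, +1 burnt)
  fire out at step 9

6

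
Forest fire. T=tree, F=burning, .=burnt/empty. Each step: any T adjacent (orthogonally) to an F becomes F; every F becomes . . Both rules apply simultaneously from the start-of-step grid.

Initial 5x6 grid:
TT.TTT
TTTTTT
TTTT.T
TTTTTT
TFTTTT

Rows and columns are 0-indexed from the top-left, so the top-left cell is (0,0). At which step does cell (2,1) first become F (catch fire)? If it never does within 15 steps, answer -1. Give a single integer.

Step 1: cell (2,1)='T' (+3 fires, +1 burnt)
Step 2: cell (2,1)='F' (+4 fires, +3 burnt)
  -> target ignites at step 2
Step 3: cell (2,1)='.' (+5 fires, +4 burnt)
Step 4: cell (2,1)='.' (+6 fires, +5 burnt)
Step 5: cell (2,1)='.' (+3 fires, +6 burnt)
Step 6: cell (2,1)='.' (+3 fires, +3 burnt)
Step 7: cell (2,1)='.' (+2 fires, +3 burnt)
Step 8: cell (2,1)='.' (+1 fires, +2 burnt)
Step 9: cell (2,1)='.' (+0 fires, +1 burnt)
  fire out at step 9

2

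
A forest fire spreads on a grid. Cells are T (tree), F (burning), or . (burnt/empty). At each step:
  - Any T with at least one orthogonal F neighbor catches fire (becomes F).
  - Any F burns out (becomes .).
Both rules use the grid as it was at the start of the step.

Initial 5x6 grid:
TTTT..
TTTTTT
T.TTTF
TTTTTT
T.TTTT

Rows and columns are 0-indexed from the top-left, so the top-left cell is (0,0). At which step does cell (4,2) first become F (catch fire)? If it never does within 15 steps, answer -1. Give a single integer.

Step 1: cell (4,2)='T' (+3 fires, +1 burnt)
Step 2: cell (4,2)='T' (+4 fires, +3 burnt)
Step 3: cell (4,2)='T' (+4 fires, +4 burnt)
Step 4: cell (4,2)='T' (+4 fires, +4 burnt)
Step 5: cell (4,2)='F' (+4 fires, +4 burnt)
  -> target ignites at step 5
Step 6: cell (4,2)='.' (+3 fires, +4 burnt)
Step 7: cell (4,2)='.' (+3 fires, +3 burnt)
Step 8: cell (4,2)='.' (+0 fires, +3 burnt)
  fire out at step 8

5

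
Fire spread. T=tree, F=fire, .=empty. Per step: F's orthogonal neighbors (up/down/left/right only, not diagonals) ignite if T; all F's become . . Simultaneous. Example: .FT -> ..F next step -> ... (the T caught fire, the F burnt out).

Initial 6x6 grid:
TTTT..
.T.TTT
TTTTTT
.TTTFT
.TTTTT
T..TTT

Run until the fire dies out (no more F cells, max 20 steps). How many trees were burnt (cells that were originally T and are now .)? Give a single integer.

Answer: 26

Derivation:
Step 1: +4 fires, +1 burnt (F count now 4)
Step 2: +7 fires, +4 burnt (F count now 7)
Step 3: +7 fires, +7 burnt (F count now 7)
Step 4: +3 fires, +7 burnt (F count now 3)
Step 5: +3 fires, +3 burnt (F count now 3)
Step 6: +1 fires, +3 burnt (F count now 1)
Step 7: +1 fires, +1 burnt (F count now 1)
Step 8: +0 fires, +1 burnt (F count now 0)
Fire out after step 8
Initially T: 27, now '.': 35
Total burnt (originally-T cells now '.'): 26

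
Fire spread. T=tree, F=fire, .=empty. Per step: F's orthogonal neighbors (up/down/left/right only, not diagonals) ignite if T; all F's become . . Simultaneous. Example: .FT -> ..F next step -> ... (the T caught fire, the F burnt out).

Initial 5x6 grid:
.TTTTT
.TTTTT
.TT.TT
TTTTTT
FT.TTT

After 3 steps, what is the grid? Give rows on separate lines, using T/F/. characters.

Step 1: 2 trees catch fire, 1 burn out
  .TTTTT
  .TTTTT
  .TT.TT
  FTTTTT
  .F.TTT
Step 2: 1 trees catch fire, 2 burn out
  .TTTTT
  .TTTTT
  .TT.TT
  .FTTTT
  ...TTT
Step 3: 2 trees catch fire, 1 burn out
  .TTTTT
  .TTTTT
  .FT.TT
  ..FTTT
  ...TTT

.TTTTT
.TTTTT
.FT.TT
..FTTT
...TTT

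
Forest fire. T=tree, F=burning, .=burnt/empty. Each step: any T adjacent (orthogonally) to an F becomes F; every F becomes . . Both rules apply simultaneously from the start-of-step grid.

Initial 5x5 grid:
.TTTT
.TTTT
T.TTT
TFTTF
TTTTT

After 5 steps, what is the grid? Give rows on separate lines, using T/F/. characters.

Step 1: 6 trees catch fire, 2 burn out
  .TTTT
  .TTTT
  T.TTF
  F.FF.
  TFTTF
Step 2: 7 trees catch fire, 6 burn out
  .TTTT
  .TTTF
  F.FF.
  .....
  F.FF.
Step 3: 3 trees catch fire, 7 burn out
  .TTTF
  .TFF.
  .....
  .....
  .....
Step 4: 3 trees catch fire, 3 burn out
  .TFF.
  .F...
  .....
  .....
  .....
Step 5: 1 trees catch fire, 3 burn out
  .F...
  .....
  .....
  .....
  .....

.F...
.....
.....
.....
.....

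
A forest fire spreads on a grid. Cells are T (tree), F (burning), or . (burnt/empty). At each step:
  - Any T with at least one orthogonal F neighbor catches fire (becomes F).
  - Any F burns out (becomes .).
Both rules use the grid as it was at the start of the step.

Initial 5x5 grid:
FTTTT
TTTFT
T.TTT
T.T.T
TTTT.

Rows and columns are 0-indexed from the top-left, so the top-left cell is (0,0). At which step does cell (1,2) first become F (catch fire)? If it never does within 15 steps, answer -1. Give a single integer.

Step 1: cell (1,2)='F' (+6 fires, +2 burnt)
  -> target ignites at step 1
Step 2: cell (1,2)='.' (+6 fires, +6 burnt)
Step 3: cell (1,2)='.' (+3 fires, +6 burnt)
Step 4: cell (1,2)='.' (+2 fires, +3 burnt)
Step 5: cell (1,2)='.' (+2 fires, +2 burnt)
Step 6: cell (1,2)='.' (+0 fires, +2 burnt)
  fire out at step 6

1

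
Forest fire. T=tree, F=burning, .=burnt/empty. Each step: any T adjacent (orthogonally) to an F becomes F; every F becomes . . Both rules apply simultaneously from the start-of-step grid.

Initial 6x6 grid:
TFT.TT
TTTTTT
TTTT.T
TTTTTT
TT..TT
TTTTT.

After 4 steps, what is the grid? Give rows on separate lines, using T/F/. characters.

Step 1: 3 trees catch fire, 1 burn out
  F.F.TT
  TFTTTT
  TTTT.T
  TTTTTT
  TT..TT
  TTTTT.
Step 2: 3 trees catch fire, 3 burn out
  ....TT
  F.FTTT
  TFTT.T
  TTTTTT
  TT..TT
  TTTTT.
Step 3: 4 trees catch fire, 3 burn out
  ....TT
  ...FTT
  F.FT.T
  TFTTTT
  TT..TT
  TTTTT.
Step 4: 5 trees catch fire, 4 burn out
  ....TT
  ....FT
  ...F.T
  F.FTTT
  TF..TT
  TTTTT.

....TT
....FT
...F.T
F.FTTT
TF..TT
TTTTT.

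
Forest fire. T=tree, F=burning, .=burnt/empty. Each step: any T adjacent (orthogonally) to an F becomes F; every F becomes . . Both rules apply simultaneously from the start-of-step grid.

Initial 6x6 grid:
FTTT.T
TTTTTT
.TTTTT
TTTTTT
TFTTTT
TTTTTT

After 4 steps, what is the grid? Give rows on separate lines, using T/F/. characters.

Step 1: 6 trees catch fire, 2 burn out
  .FTT.T
  FTTTTT
  .TTTTT
  TFTTTT
  F.FTTT
  TFTTTT
Step 2: 8 trees catch fire, 6 burn out
  ..FT.T
  .FTTTT
  .FTTTT
  F.FTTT
  ...FTT
  F.FTTT
Step 3: 6 trees catch fire, 8 burn out
  ...F.T
  ..FTTT
  ..FTTT
  ...FTT
  ....FT
  ...FTT
Step 4: 5 trees catch fire, 6 burn out
  .....T
  ...FTT
  ...FTT
  ....FT
  .....F
  ....FT

.....T
...FTT
...FTT
....FT
.....F
....FT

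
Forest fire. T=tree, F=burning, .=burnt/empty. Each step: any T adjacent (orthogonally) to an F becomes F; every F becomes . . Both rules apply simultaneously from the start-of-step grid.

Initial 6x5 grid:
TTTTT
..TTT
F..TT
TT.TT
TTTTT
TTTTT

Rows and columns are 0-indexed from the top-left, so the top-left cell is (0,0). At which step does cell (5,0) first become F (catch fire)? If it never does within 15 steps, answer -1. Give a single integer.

Step 1: cell (5,0)='T' (+1 fires, +1 burnt)
Step 2: cell (5,0)='T' (+2 fires, +1 burnt)
Step 3: cell (5,0)='F' (+2 fires, +2 burnt)
  -> target ignites at step 3
Step 4: cell (5,0)='.' (+2 fires, +2 burnt)
Step 5: cell (5,0)='.' (+2 fires, +2 burnt)
Step 6: cell (5,0)='.' (+3 fires, +2 burnt)
Step 7: cell (5,0)='.' (+3 fires, +3 burnt)
Step 8: cell (5,0)='.' (+2 fires, +3 burnt)
Step 9: cell (5,0)='.' (+3 fires, +2 burnt)
Step 10: cell (5,0)='.' (+2 fires, +3 burnt)
Step 11: cell (5,0)='.' (+1 fires, +2 burnt)
Step 12: cell (5,0)='.' (+1 fires, +1 burnt)
Step 13: cell (5,0)='.' (+0 fires, +1 burnt)
  fire out at step 13

3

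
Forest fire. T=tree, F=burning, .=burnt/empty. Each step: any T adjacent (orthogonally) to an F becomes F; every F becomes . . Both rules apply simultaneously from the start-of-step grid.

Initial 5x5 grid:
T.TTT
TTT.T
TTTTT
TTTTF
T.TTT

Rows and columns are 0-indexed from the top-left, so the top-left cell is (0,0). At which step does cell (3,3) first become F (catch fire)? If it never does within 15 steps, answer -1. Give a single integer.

Step 1: cell (3,3)='F' (+3 fires, +1 burnt)
  -> target ignites at step 1
Step 2: cell (3,3)='.' (+4 fires, +3 burnt)
Step 3: cell (3,3)='.' (+4 fires, +4 burnt)
Step 4: cell (3,3)='.' (+4 fires, +4 burnt)
Step 5: cell (3,3)='.' (+4 fires, +4 burnt)
Step 6: cell (3,3)='.' (+1 fires, +4 burnt)
Step 7: cell (3,3)='.' (+1 fires, +1 burnt)
Step 8: cell (3,3)='.' (+0 fires, +1 burnt)
  fire out at step 8

1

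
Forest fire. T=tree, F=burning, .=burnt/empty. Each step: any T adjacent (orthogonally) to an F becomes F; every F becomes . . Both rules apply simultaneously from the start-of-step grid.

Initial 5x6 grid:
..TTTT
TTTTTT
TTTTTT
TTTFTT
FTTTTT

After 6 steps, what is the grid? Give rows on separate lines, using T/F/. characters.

Step 1: 6 trees catch fire, 2 burn out
  ..TTTT
  TTTTTT
  TTTFTT
  FTF.FT
  .FTFTT
Step 2: 8 trees catch fire, 6 burn out
  ..TTTT
  TTTFTT
  FTF.FT
  .F...F
  ..F.FT
Step 3: 7 trees catch fire, 8 burn out
  ..TFTT
  FTF.FT
  .F...F
  ......
  .....F
Step 4: 4 trees catch fire, 7 burn out
  ..F.FT
  .F...F
  ......
  ......
  ......
Step 5: 1 trees catch fire, 4 burn out
  .....F
  ......
  ......
  ......
  ......
Step 6: 0 trees catch fire, 1 burn out
  ......
  ......
  ......
  ......
  ......

......
......
......
......
......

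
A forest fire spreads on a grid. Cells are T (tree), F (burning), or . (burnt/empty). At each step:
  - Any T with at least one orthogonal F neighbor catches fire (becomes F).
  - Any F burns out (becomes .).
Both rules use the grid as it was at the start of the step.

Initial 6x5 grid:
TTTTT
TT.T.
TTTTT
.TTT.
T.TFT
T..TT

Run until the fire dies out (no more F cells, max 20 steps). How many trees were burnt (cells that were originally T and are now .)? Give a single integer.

Answer: 20

Derivation:
Step 1: +4 fires, +1 burnt (F count now 4)
Step 2: +3 fires, +4 burnt (F count now 3)
Step 3: +4 fires, +3 burnt (F count now 4)
Step 4: +2 fires, +4 burnt (F count now 2)
Step 5: +4 fires, +2 burnt (F count now 4)
Step 6: +2 fires, +4 burnt (F count now 2)
Step 7: +1 fires, +2 burnt (F count now 1)
Step 8: +0 fires, +1 burnt (F count now 0)
Fire out after step 8
Initially T: 22, now '.': 28
Total burnt (originally-T cells now '.'): 20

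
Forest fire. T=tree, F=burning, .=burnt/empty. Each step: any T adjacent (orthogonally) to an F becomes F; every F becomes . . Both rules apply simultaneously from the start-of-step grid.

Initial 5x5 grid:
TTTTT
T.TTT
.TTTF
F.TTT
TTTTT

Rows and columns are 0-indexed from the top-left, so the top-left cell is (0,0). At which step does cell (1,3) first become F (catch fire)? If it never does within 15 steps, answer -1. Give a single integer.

Step 1: cell (1,3)='T' (+4 fires, +2 burnt)
Step 2: cell (1,3)='F' (+6 fires, +4 burnt)
  -> target ignites at step 2
Step 3: cell (1,3)='.' (+6 fires, +6 burnt)
Step 4: cell (1,3)='.' (+1 fires, +6 burnt)
Step 5: cell (1,3)='.' (+1 fires, +1 burnt)
Step 6: cell (1,3)='.' (+1 fires, +1 burnt)
Step 7: cell (1,3)='.' (+1 fires, +1 burnt)
Step 8: cell (1,3)='.' (+0 fires, +1 burnt)
  fire out at step 8

2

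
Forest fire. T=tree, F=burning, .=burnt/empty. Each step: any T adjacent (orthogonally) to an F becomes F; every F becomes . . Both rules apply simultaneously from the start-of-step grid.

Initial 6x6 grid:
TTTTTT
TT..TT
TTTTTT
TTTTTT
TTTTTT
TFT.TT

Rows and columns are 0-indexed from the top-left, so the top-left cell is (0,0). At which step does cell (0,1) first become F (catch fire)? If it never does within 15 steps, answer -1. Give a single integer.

Step 1: cell (0,1)='T' (+3 fires, +1 burnt)
Step 2: cell (0,1)='T' (+3 fires, +3 burnt)
Step 3: cell (0,1)='T' (+4 fires, +3 burnt)
Step 4: cell (0,1)='T' (+5 fires, +4 burnt)
Step 5: cell (0,1)='F' (+6 fires, +5 burnt)
  -> target ignites at step 5
Step 6: cell (0,1)='.' (+5 fires, +6 burnt)
Step 7: cell (0,1)='.' (+3 fires, +5 burnt)
Step 8: cell (0,1)='.' (+2 fires, +3 burnt)
Step 9: cell (0,1)='.' (+1 fires, +2 burnt)
Step 10: cell (0,1)='.' (+0 fires, +1 burnt)
  fire out at step 10

5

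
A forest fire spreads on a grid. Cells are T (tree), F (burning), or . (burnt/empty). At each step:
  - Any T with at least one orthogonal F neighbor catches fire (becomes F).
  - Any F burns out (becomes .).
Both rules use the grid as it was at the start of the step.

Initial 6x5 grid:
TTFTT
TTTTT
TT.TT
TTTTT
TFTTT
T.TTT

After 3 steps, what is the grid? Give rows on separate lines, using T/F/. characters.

Step 1: 6 trees catch fire, 2 burn out
  TF.FT
  TTFTT
  TT.TT
  TFTTT
  F.FTT
  T.TTT
Step 2: 10 trees catch fire, 6 burn out
  F...F
  TF.FT
  TF.TT
  F.FTT
  ...FT
  F.FTT
Step 3: 7 trees catch fire, 10 burn out
  .....
  F...F
  F..FT
  ...FT
  ....F
  ...FT

.....
F...F
F..FT
...FT
....F
...FT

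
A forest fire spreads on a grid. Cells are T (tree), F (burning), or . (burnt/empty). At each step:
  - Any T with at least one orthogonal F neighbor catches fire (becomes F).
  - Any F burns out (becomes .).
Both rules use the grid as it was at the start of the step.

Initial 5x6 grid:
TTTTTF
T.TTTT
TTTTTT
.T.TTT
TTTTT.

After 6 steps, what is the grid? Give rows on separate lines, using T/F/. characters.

Step 1: 2 trees catch fire, 1 burn out
  TTTTF.
  T.TTTF
  TTTTTT
  .T.TTT
  TTTTT.
Step 2: 3 trees catch fire, 2 burn out
  TTTF..
  T.TTF.
  TTTTTF
  .T.TTT
  TTTTT.
Step 3: 4 trees catch fire, 3 burn out
  TTF...
  T.TF..
  TTTTF.
  .T.TTF
  TTTTT.
Step 4: 4 trees catch fire, 4 burn out
  TF....
  T.F...
  TTTF..
  .T.TF.
  TTTTT.
Step 5: 4 trees catch fire, 4 burn out
  F.....
  T.....
  TTF...
  .T.F..
  TTTTF.
Step 6: 3 trees catch fire, 4 burn out
  ......
  F.....
  TF....
  .T....
  TTTF..

......
F.....
TF....
.T....
TTTF..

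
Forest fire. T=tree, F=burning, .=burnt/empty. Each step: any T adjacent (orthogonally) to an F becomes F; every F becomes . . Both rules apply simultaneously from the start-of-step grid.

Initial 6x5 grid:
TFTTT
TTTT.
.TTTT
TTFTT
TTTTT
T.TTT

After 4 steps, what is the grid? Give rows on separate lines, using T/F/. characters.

Step 1: 7 trees catch fire, 2 burn out
  F.FTT
  TFTT.
  .TFTT
  TF.FT
  TTFTT
  T.TTT
Step 2: 10 trees catch fire, 7 burn out
  ...FT
  F.FT.
  .F.FT
  F...F
  TF.FT
  T.FTT
Step 3: 6 trees catch fire, 10 burn out
  ....F
  ...F.
  ....F
  .....
  F...F
  T..FT
Step 4: 2 trees catch fire, 6 burn out
  .....
  .....
  .....
  .....
  .....
  F...F

.....
.....
.....
.....
.....
F...F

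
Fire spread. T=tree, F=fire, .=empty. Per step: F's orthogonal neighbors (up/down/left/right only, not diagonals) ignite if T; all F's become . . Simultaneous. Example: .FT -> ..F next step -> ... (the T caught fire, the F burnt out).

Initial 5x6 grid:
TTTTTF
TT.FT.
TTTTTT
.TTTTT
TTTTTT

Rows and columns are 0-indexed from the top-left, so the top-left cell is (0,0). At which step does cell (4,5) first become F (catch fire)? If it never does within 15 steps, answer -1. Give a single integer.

Step 1: cell (4,5)='T' (+4 fires, +2 burnt)
Step 2: cell (4,5)='T' (+4 fires, +4 burnt)
Step 3: cell (4,5)='T' (+6 fires, +4 burnt)
Step 4: cell (4,5)='T' (+7 fires, +6 burnt)
Step 5: cell (4,5)='F' (+3 fires, +7 burnt)
  -> target ignites at step 5
Step 6: cell (4,5)='.' (+1 fires, +3 burnt)
Step 7: cell (4,5)='.' (+0 fires, +1 burnt)
  fire out at step 7

5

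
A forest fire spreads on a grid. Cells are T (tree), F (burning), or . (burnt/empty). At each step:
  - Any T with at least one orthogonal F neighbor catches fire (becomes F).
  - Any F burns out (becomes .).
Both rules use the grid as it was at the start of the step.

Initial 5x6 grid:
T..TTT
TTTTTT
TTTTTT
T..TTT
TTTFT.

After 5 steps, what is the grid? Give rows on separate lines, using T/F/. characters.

Step 1: 3 trees catch fire, 1 burn out
  T..TTT
  TTTTTT
  TTTTTT
  T..FTT
  TTF.F.
Step 2: 3 trees catch fire, 3 burn out
  T..TTT
  TTTTTT
  TTTFTT
  T...FT
  TF....
Step 3: 5 trees catch fire, 3 burn out
  T..TTT
  TTTFTT
  TTF.FT
  T....F
  F.....
Step 4: 6 trees catch fire, 5 burn out
  T..FTT
  TTF.FT
  TF...F
  F.....
  ......
Step 5: 4 trees catch fire, 6 burn out
  T...FT
  TF...F
  F.....
  ......
  ......

T...FT
TF...F
F.....
......
......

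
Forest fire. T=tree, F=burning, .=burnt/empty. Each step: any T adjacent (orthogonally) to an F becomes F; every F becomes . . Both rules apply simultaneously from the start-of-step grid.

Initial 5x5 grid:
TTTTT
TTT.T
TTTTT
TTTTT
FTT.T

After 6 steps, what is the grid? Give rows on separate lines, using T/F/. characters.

Step 1: 2 trees catch fire, 1 burn out
  TTTTT
  TTT.T
  TTTTT
  FTTTT
  .FT.T
Step 2: 3 trees catch fire, 2 burn out
  TTTTT
  TTT.T
  FTTTT
  .FTTT
  ..F.T
Step 3: 3 trees catch fire, 3 burn out
  TTTTT
  FTT.T
  .FTTT
  ..FTT
  ....T
Step 4: 4 trees catch fire, 3 burn out
  FTTTT
  .FT.T
  ..FTT
  ...FT
  ....T
Step 5: 4 trees catch fire, 4 burn out
  .FTTT
  ..F.T
  ...FT
  ....F
  ....T
Step 6: 3 trees catch fire, 4 burn out
  ..FTT
  ....T
  ....F
  .....
  ....F

..FTT
....T
....F
.....
....F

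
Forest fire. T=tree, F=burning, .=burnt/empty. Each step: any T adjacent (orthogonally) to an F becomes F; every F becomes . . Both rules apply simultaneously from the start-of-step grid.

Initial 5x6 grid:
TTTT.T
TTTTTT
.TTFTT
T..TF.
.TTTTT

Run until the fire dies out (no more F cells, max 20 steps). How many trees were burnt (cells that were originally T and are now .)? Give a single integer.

Answer: 21

Derivation:
Step 1: +5 fires, +2 burnt (F count now 5)
Step 2: +7 fires, +5 burnt (F count now 7)
Step 3: +4 fires, +7 burnt (F count now 4)
Step 4: +4 fires, +4 burnt (F count now 4)
Step 5: +1 fires, +4 burnt (F count now 1)
Step 6: +0 fires, +1 burnt (F count now 0)
Fire out after step 6
Initially T: 22, now '.': 29
Total burnt (originally-T cells now '.'): 21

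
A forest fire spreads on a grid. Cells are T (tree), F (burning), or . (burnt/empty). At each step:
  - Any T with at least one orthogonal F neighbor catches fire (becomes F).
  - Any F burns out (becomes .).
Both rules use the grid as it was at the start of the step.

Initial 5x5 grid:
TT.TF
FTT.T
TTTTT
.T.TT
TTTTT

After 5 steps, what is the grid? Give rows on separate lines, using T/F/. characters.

Step 1: 5 trees catch fire, 2 burn out
  FT.F.
  .FT.F
  FTTTT
  .T.TT
  TTTTT
Step 2: 4 trees catch fire, 5 burn out
  .F...
  ..F..
  .FTTF
  .T.TT
  TTTTT
Step 3: 4 trees catch fire, 4 burn out
  .....
  .....
  ..FF.
  .F.TF
  TTTTT
Step 4: 3 trees catch fire, 4 burn out
  .....
  .....
  .....
  ...F.
  TFTTF
Step 5: 3 trees catch fire, 3 burn out
  .....
  .....
  .....
  .....
  F.FF.

.....
.....
.....
.....
F.FF.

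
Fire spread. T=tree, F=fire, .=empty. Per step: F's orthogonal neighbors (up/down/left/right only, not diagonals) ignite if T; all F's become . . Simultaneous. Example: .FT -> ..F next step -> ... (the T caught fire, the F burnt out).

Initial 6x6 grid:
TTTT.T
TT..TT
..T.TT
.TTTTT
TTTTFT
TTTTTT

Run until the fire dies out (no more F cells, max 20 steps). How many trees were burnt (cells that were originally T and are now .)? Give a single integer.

Step 1: +4 fires, +1 burnt (F count now 4)
Step 2: +6 fires, +4 burnt (F count now 6)
Step 3: +5 fires, +6 burnt (F count now 5)
Step 4: +5 fires, +5 burnt (F count now 5)
Step 5: +2 fires, +5 burnt (F count now 2)
Step 6: +0 fires, +2 burnt (F count now 0)
Fire out after step 6
Initially T: 28, now '.': 30
Total burnt (originally-T cells now '.'): 22

Answer: 22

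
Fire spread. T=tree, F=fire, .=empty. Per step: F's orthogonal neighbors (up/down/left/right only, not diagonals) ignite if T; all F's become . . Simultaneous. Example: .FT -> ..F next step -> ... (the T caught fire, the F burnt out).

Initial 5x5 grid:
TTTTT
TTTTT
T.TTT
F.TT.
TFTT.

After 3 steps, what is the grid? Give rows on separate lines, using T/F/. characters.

Step 1: 3 trees catch fire, 2 burn out
  TTTTT
  TTTTT
  F.TTT
  ..TT.
  F.FT.
Step 2: 3 trees catch fire, 3 burn out
  TTTTT
  FTTTT
  ..TTT
  ..FT.
  ...F.
Step 3: 4 trees catch fire, 3 burn out
  FTTTT
  .FTTT
  ..FTT
  ...F.
  .....

FTTTT
.FTTT
..FTT
...F.
.....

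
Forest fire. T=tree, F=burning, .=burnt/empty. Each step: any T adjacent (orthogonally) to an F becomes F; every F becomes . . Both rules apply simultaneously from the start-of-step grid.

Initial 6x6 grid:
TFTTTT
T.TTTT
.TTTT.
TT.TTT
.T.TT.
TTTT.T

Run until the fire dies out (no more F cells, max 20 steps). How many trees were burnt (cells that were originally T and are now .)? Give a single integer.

Step 1: +2 fires, +1 burnt (F count now 2)
Step 2: +3 fires, +2 burnt (F count now 3)
Step 3: +3 fires, +3 burnt (F count now 3)
Step 4: +4 fires, +3 burnt (F count now 4)
Step 5: +4 fires, +4 burnt (F count now 4)
Step 6: +4 fires, +4 burnt (F count now 4)
Step 7: +4 fires, +4 burnt (F count now 4)
Step 8: +2 fires, +4 burnt (F count now 2)
Step 9: +0 fires, +2 burnt (F count now 0)
Fire out after step 9
Initially T: 27, now '.': 35
Total burnt (originally-T cells now '.'): 26

Answer: 26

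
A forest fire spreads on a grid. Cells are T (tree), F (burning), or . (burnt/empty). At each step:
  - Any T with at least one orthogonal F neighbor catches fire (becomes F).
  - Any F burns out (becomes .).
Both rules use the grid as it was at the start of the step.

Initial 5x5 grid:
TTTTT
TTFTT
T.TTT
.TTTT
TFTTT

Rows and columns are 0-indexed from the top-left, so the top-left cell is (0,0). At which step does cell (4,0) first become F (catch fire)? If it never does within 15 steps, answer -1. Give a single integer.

Step 1: cell (4,0)='F' (+7 fires, +2 burnt)
  -> target ignites at step 1
Step 2: cell (4,0)='.' (+7 fires, +7 burnt)
Step 3: cell (4,0)='.' (+6 fires, +7 burnt)
Step 4: cell (4,0)='.' (+1 fires, +6 burnt)
Step 5: cell (4,0)='.' (+0 fires, +1 burnt)
  fire out at step 5

1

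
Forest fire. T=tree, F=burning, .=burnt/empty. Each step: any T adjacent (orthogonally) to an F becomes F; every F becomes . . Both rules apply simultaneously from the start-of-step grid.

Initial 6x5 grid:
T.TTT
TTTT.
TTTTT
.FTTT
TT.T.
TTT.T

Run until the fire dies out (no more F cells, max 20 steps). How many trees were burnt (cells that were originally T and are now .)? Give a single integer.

Answer: 22

Derivation:
Step 1: +3 fires, +1 burnt (F count now 3)
Step 2: +6 fires, +3 burnt (F count now 6)
Step 3: +7 fires, +6 burnt (F count now 7)
Step 4: +4 fires, +7 burnt (F count now 4)
Step 5: +1 fires, +4 burnt (F count now 1)
Step 6: +1 fires, +1 burnt (F count now 1)
Step 7: +0 fires, +1 burnt (F count now 0)
Fire out after step 7
Initially T: 23, now '.': 29
Total burnt (originally-T cells now '.'): 22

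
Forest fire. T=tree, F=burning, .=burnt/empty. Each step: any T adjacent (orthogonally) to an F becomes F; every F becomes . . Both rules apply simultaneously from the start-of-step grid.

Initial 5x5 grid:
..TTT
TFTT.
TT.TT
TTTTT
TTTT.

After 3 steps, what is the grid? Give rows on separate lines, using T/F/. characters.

Step 1: 3 trees catch fire, 1 burn out
  ..TTT
  F.FT.
  TF.TT
  TTTTT
  TTTT.
Step 2: 4 trees catch fire, 3 burn out
  ..FTT
  ...F.
  F..TT
  TFTTT
  TTTT.
Step 3: 5 trees catch fire, 4 burn out
  ...FT
  .....
  ...FT
  F.FTT
  TFTT.

...FT
.....
...FT
F.FTT
TFTT.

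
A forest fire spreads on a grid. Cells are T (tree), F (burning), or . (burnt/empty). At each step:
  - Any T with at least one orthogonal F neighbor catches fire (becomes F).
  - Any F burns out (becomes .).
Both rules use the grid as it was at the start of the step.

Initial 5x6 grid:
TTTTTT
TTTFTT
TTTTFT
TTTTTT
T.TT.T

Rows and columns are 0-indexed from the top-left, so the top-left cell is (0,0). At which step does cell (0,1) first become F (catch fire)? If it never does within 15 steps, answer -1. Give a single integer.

Step 1: cell (0,1)='T' (+6 fires, +2 burnt)
Step 2: cell (0,1)='T' (+7 fires, +6 burnt)
Step 3: cell (0,1)='F' (+7 fires, +7 burnt)
  -> target ignites at step 3
Step 4: cell (0,1)='.' (+4 fires, +7 burnt)
Step 5: cell (0,1)='.' (+1 fires, +4 burnt)
Step 6: cell (0,1)='.' (+1 fires, +1 burnt)
Step 7: cell (0,1)='.' (+0 fires, +1 burnt)
  fire out at step 7

3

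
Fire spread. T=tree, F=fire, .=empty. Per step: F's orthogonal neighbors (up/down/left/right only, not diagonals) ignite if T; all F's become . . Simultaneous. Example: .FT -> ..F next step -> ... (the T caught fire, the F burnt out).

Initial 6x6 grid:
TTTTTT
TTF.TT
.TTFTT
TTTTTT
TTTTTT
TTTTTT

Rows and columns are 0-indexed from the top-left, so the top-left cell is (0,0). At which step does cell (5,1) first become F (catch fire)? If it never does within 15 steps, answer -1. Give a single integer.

Step 1: cell (5,1)='T' (+5 fires, +2 burnt)
Step 2: cell (5,1)='T' (+9 fires, +5 burnt)
Step 3: cell (5,1)='T' (+8 fires, +9 burnt)
Step 4: cell (5,1)='T' (+6 fires, +8 burnt)
Step 5: cell (5,1)='F' (+3 fires, +6 burnt)
  -> target ignites at step 5
Step 6: cell (5,1)='.' (+1 fires, +3 burnt)
Step 7: cell (5,1)='.' (+0 fires, +1 burnt)
  fire out at step 7

5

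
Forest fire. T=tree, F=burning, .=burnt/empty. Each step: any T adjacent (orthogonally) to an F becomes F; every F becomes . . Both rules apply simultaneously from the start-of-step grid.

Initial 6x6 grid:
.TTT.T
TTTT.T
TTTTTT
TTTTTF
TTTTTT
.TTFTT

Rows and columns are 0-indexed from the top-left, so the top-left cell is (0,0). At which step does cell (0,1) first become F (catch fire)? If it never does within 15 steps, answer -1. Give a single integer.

Step 1: cell (0,1)='T' (+6 fires, +2 burnt)
Step 2: cell (0,1)='T' (+7 fires, +6 burnt)
Step 3: cell (0,1)='T' (+4 fires, +7 burnt)
Step 4: cell (0,1)='T' (+4 fires, +4 burnt)
Step 5: cell (0,1)='T' (+4 fires, +4 burnt)
Step 6: cell (0,1)='T' (+3 fires, +4 burnt)
Step 7: cell (0,1)='F' (+2 fires, +3 burnt)
  -> target ignites at step 7
Step 8: cell (0,1)='.' (+0 fires, +2 burnt)
  fire out at step 8

7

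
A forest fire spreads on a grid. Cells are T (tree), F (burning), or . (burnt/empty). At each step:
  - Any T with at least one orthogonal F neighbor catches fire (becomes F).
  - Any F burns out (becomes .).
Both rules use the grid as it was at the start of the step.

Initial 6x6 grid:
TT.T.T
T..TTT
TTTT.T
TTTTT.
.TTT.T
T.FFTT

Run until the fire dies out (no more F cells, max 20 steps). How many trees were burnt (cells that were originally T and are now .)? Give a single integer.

Step 1: +3 fires, +2 burnt (F count now 3)
Step 2: +4 fires, +3 burnt (F count now 4)
Step 3: +5 fires, +4 burnt (F count now 5)
Step 4: +3 fires, +5 burnt (F count now 3)
Step 5: +3 fires, +3 burnt (F count now 3)
Step 6: +2 fires, +3 burnt (F count now 2)
Step 7: +3 fires, +2 burnt (F count now 3)
Step 8: +1 fires, +3 burnt (F count now 1)
Step 9: +0 fires, +1 burnt (F count now 0)
Fire out after step 9
Initially T: 25, now '.': 35
Total burnt (originally-T cells now '.'): 24

Answer: 24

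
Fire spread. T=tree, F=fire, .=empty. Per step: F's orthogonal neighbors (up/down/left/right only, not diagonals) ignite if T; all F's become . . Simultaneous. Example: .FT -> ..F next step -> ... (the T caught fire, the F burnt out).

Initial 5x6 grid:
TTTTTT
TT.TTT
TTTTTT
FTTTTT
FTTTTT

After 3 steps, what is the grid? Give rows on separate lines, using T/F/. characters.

Step 1: 3 trees catch fire, 2 burn out
  TTTTTT
  TT.TTT
  FTTTTT
  .FTTTT
  .FTTTT
Step 2: 4 trees catch fire, 3 burn out
  TTTTTT
  FT.TTT
  .FTTTT
  ..FTTT
  ..FTTT
Step 3: 5 trees catch fire, 4 burn out
  FTTTTT
  .F.TTT
  ..FTTT
  ...FTT
  ...FTT

FTTTTT
.F.TTT
..FTTT
...FTT
...FTT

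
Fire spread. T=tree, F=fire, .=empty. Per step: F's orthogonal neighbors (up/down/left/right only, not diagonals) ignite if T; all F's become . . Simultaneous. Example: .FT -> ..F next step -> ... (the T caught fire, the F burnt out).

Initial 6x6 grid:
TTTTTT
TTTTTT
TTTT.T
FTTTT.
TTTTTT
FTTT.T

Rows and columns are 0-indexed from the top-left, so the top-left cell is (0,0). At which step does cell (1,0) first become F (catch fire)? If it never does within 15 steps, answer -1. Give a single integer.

Step 1: cell (1,0)='T' (+4 fires, +2 burnt)
Step 2: cell (1,0)='F' (+5 fires, +4 burnt)
  -> target ignites at step 2
Step 3: cell (1,0)='.' (+6 fires, +5 burnt)
Step 4: cell (1,0)='.' (+5 fires, +6 burnt)
Step 5: cell (1,0)='.' (+3 fires, +5 burnt)
Step 6: cell (1,0)='.' (+3 fires, +3 burnt)
Step 7: cell (1,0)='.' (+3 fires, +3 burnt)
Step 8: cell (1,0)='.' (+2 fires, +3 burnt)
Step 9: cell (1,0)='.' (+0 fires, +2 burnt)
  fire out at step 9

2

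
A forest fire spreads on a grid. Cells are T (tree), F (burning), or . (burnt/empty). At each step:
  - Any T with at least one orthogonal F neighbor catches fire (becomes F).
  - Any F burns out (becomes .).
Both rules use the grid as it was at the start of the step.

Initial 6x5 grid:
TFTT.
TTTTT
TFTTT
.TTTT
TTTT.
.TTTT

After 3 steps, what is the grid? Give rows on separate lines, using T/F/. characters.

Step 1: 6 trees catch fire, 2 burn out
  F.FT.
  TFTTT
  F.FTT
  .FTTT
  TTTT.
  .TTTT
Step 2: 6 trees catch fire, 6 burn out
  ...F.
  F.FTT
  ...FT
  ..FTT
  TFTT.
  .TTTT
Step 3: 6 trees catch fire, 6 burn out
  .....
  ...FT
  ....F
  ...FT
  F.FT.
  .FTTT

.....
...FT
....F
...FT
F.FT.
.FTTT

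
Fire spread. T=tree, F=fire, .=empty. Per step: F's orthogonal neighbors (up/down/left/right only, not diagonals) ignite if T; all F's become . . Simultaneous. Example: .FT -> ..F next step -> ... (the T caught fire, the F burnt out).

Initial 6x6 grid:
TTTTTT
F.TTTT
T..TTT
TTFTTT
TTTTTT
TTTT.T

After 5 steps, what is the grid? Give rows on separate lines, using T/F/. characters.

Step 1: 5 trees catch fire, 2 burn out
  FTTTTT
  ..TTTT
  F..TTT
  TF.FTT
  TTFTTT
  TTTT.T
Step 2: 7 trees catch fire, 5 burn out
  .FTTTT
  ..TTTT
  ...FTT
  F...FT
  TF.FTT
  TTFT.T
Step 3: 8 trees catch fire, 7 burn out
  ..FTTT
  ..TFTT
  ....FT
  .....F
  F...FT
  TF.F.T
Step 4: 6 trees catch fire, 8 burn out
  ...FTT
  ..F.FT
  .....F
  ......
  .....F
  F....T
Step 5: 3 trees catch fire, 6 burn out
  ....FT
  .....F
  ......
  ......
  ......
  .....F

....FT
.....F
......
......
......
.....F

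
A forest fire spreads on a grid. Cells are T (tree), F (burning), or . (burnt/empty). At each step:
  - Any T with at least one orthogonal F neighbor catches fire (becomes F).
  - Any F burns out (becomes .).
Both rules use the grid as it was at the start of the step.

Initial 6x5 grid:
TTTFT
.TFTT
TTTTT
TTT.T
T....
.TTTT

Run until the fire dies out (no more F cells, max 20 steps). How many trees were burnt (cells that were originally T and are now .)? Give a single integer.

Answer: 17

Derivation:
Step 1: +5 fires, +2 burnt (F count now 5)
Step 2: +5 fires, +5 burnt (F count now 5)
Step 3: +4 fires, +5 burnt (F count now 4)
Step 4: +2 fires, +4 burnt (F count now 2)
Step 5: +1 fires, +2 burnt (F count now 1)
Step 6: +0 fires, +1 burnt (F count now 0)
Fire out after step 6
Initially T: 21, now '.': 26
Total burnt (originally-T cells now '.'): 17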